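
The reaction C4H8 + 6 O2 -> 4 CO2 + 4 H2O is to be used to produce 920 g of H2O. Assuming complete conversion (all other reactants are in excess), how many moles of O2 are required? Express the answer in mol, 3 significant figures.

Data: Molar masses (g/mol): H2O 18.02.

n(H2O) = 920 / 18.02 = 51.05 mol
n(O2) = (6/4) × 51.05 = 76.58 mol

76.6 mol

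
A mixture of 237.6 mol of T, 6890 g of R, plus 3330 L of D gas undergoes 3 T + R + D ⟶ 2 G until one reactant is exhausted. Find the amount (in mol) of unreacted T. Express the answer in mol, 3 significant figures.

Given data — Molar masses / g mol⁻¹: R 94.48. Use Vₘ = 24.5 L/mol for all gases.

18.8 mol

n(T) = 237.6 mol
n(R) = 6890 / 94.48 = 72.93 mol
n(D) = 3330 / 24.5 = 135.9 mol
n/ν for T = 237.6/3 = 79.20
n/ν for R = 72.93/1 = 72.93
n/ν for D = 135.9/1 = 135.9
Smallest n/ν is R → limiting reagent.
T consumed = (3/1) × 72.93 = 218.8 mol
T remaining = 237.6 − 218.8 = 18.80 mol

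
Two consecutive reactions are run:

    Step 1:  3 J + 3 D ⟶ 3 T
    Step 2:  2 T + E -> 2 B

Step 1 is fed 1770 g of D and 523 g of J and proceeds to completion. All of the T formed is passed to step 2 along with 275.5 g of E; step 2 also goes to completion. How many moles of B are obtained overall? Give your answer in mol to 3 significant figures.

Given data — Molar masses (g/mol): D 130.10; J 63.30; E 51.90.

Step 1:
n(D) = 1770 / 130.10 = 13.60 mol
n(J) = 523.0 / 63.30 = 8.262 mol
n/ν for D = 13.60/3 = 4.533
n/ν for J = 8.262/3 = 2.754
Smallest n/ν is J → limiting reagent.
n(T) produced = (3/3) × 8.262 = 8.262 mol
Step 2:
n(T) available = 8.262 mol
n(E) = 275.5 / 51.90 = 5.308 mol
n/ν for T = 8.262/2 = 4.131
n/ν for E = 5.308/1 = 5.308
Smallest n/ν is T → limiting reagent.
n(B) = (2/2) × 8.262 = 8.262 mol

8.26 mol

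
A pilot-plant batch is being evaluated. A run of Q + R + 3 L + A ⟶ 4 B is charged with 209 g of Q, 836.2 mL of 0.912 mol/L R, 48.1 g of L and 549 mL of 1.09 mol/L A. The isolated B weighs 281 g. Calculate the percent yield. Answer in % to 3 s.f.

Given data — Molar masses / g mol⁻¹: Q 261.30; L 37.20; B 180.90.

90.1 %

n(Q) = 209.0 / 261.30 = 0.7998 mol
n(R) = 0.912 × 836.2/1000 = 0.7626 mol
n(L) = 48.10 / 37.20 = 1.293 mol
n(A) = 1.09 × 549.0/1000 = 0.5984 mol
n/ν for Q = 0.7998/1 = 0.7998
n/ν for R = 0.7626/1 = 0.7626
n/ν for L = 1.293/3 = 0.4310
n/ν for A = 0.5984/1 = 0.5984
Smallest n/ν is L → limiting reagent.
theoretical n(B) = (4/3) × 1.293 = 1.724 mol → 311.9 g
% yield = 281 / 311.9 × 100 = 90.09 %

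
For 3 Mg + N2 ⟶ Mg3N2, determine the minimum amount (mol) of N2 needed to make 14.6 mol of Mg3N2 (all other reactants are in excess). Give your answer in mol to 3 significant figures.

n(Mg3N2) = 14.60 mol
n(N2) = (1/1) × 14.60 = 14.60 mol

14.6 mol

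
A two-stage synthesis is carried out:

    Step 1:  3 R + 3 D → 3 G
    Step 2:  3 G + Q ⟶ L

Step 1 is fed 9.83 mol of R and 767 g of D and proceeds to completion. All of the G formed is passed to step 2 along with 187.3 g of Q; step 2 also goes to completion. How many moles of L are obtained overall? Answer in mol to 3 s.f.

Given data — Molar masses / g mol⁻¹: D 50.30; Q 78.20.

2.40 mol

Step 1:
n(R) = 9.830 mol
n(D) = 767.0 / 50.30 = 15.25 mol
n/ν for R = 9.830/3 = 3.277
n/ν for D = 15.25/3 = 5.083
Smallest n/ν is R → limiting reagent.
n(G) produced = (3/3) × 9.830 = 9.830 mol
Step 2:
n(G) available = 9.830 mol
n(Q) = 187.3 / 78.20 = 2.395 mol
n/ν for G = 9.830/3 = 3.277
n/ν for Q = 2.395/1 = 2.395
Smallest n/ν is Q → limiting reagent.
n(L) = (1/1) × 2.395 = 2.395 mol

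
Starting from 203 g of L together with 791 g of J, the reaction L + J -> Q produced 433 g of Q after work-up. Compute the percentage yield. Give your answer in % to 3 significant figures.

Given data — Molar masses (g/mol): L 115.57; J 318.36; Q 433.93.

56.8 %

n(L) = 203.0 / 115.57 = 1.757 mol
n(J) = 791.0 / 318.36 = 2.485 mol
n/ν → L: 1.757, J: 2.485; L is limiting.
theoretical n(Q) = (1/1) × 1.757 = 1.757 mol → 762.4 g
% yield = 433 / 762.4 × 100 = 56.79 %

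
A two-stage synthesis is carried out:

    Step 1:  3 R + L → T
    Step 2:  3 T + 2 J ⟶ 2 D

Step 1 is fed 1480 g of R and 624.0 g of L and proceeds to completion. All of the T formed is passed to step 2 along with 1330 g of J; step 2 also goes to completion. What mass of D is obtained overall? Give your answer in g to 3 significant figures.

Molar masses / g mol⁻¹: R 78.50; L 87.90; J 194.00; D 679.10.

2850 g

Step 1:
n(R) = 1480 / 78.50 = 18.85 mol
n(L) = 624.0 / 87.90 = 7.099 mol
n/ν for R = 18.85/3 = 6.283
n/ν for L = 7.099/1 = 7.099
Smallest n/ν is R → limiting reagent.
n(T) produced = (1/3) × 18.85 = 6.283 mol
Step 2:
n(T) available = 6.283 mol
n(J) = 1330 / 194.00 = 6.856 mol
n/ν for T = 6.283/3 = 2.094
n/ν for J = 6.856/2 = 3.428
Smallest n/ν is T → limiting reagent.
n(D) = (2/3) × 6.283 = 4.189 mol
mass = 4.189 × 679.10 = 2845 g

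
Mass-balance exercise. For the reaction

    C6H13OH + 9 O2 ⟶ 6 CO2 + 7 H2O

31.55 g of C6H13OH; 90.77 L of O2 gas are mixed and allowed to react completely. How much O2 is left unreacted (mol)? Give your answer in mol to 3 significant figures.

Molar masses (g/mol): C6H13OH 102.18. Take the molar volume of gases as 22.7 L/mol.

1.22 mol

n(C6H13OH) = 31.55 / 102.18 = 0.3088 mol
n(O2) = 90.77 / 22.7 = 3.999 mol
n/ν → C6H13OH: 0.3088, O2: 0.4443; C6H13OH is limiting.
O2 consumed = (9/1) × 0.3088 = 2.779 mol
O2 remaining = 3.999 − 2.779 = 1.220 mol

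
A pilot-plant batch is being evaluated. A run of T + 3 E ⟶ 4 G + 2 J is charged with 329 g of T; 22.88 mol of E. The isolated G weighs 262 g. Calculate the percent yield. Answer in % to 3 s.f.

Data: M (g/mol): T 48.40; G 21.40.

45.0 %

n(T) = 329.0 / 48.40 = 6.798 mol
n(E) = 22.88 mol
n/ν for T = 6.798/1 = 6.798
n/ν for E = 22.88/3 = 7.627
Smallest n/ν is T → limiting reagent.
theoretical n(G) = (4/1) × 6.798 = 27.19 mol → 581.9 g
% yield = 262 / 581.9 × 100 = 45.02 %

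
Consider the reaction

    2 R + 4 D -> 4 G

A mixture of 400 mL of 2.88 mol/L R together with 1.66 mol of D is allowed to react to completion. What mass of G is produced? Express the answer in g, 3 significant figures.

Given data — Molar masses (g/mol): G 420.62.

n(R) = 2.88 × 400.0/1000 = 1.152 mol
n(D) = 1.660 mol
n/ν → R: 0.5760, D: 0.4150; D is limiting.
n(G) = (4/4) × 1.660 = 1.660 mol
mass = 1.660 × 420.62 = 698.2 g

698 g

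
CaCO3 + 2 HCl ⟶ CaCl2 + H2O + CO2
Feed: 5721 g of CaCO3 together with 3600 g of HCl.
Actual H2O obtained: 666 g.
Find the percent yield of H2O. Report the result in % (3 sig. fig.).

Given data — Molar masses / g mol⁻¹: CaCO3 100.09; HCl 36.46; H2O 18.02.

n(CaCO3) = 5721 / 100.09 = 57.16 mol
n(HCl) = 3600 / 36.46 = 98.74 mol
n/ν → CaCO3: 57.16, HCl: 49.37; HCl is limiting.
theoretical n(H2O) = (1/2) × 98.74 = 49.37 mol → 889.6 g
% yield = 666 / 889.6 × 100 = 74.87 %

74.9 %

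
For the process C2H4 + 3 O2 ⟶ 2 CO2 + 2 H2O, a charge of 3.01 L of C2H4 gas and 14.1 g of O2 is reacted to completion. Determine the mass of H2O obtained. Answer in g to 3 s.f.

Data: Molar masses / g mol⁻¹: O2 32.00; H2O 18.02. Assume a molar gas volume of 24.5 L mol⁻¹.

4.43 g

n(C2H4) = 3.010 / 24.5 = 0.1229 mol
n(O2) = 14.10 / 32.00 = 0.4406 mol
n/ν for C2H4 = 0.1229/1 = 0.1229
n/ν for O2 = 0.4406/3 = 0.1469
Smallest n/ν is C2H4 → limiting reagent.
n(H2O) = (2/1) × 0.1229 = 0.2458 mol
mass = 0.2458 × 18.02 = 4.429 g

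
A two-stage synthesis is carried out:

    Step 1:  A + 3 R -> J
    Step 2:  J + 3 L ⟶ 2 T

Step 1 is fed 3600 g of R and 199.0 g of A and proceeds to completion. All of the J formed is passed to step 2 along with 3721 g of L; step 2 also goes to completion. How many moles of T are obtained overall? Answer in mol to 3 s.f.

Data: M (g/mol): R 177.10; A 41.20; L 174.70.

Step 1:
n(R) = 3600 / 177.10 = 20.33 mol
n(A) = 199.0 / 41.20 = 4.830 mol
n/ν for R = 20.33/3 = 6.777
n/ν for A = 4.830/1 = 4.830
Smallest n/ν is A → limiting reagent.
n(J) produced = (1/1) × 4.830 = 4.830 mol
Step 2:
n(J) available = 4.830 mol
n(L) = 3721 / 174.70 = 21.30 mol
n/ν for J = 4.830/1 = 4.830
n/ν for L = 21.30/3 = 7.100
Smallest n/ν is J → limiting reagent.
n(T) = (2/1) × 4.830 = 9.660 mol

9.66 mol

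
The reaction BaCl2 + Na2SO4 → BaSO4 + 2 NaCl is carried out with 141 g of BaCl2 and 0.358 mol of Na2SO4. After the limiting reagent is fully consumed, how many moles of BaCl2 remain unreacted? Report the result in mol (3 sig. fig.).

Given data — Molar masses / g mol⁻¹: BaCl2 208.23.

n(BaCl2) = 141.0 / 208.23 = 0.6771 mol
n(Na2SO4) = 0.3580 mol
n/ν for BaCl2 = 0.6771/1 = 0.6771
n/ν for Na2SO4 = 0.3580/1 = 0.3580
Smallest n/ν is Na2SO4 → limiting reagent.
BaCl2 consumed = (1/1) × 0.3580 = 0.3580 mol
BaCl2 remaining = 0.6771 − 0.3580 = 0.3191 mol

0.319 mol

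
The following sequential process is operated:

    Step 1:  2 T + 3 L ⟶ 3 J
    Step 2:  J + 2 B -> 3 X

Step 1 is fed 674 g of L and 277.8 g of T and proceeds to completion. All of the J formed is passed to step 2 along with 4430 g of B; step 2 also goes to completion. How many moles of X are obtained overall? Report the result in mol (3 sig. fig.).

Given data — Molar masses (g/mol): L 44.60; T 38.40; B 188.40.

Step 1:
n(L) = 674.0 / 44.60 = 15.11 mol
n(T) = 277.8 / 38.40 = 7.234 mol
n/ν for L = 15.11/3 = 5.037
n/ν for T = 7.234/2 = 3.617
Smallest n/ν is T → limiting reagent.
n(J) produced = (3/2) × 7.234 = 10.85 mol
Step 2:
n(J) available = 10.85 mol
n(B) = 4430 / 188.40 = 23.51 mol
n/ν for J = 10.85/1 = 10.85
n/ν for B = 23.51/2 = 11.76
Smallest n/ν is J → limiting reagent.
n(X) = (3/1) × 10.85 = 32.55 mol

32.6 mol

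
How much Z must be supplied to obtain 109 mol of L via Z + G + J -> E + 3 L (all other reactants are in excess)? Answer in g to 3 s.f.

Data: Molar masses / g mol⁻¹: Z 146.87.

5340 g

n(L) = 109.0 mol
n(Z) = (1/3) × 109.0 = 36.33 mol
mass = 36.33 × 146.87 = 5336 g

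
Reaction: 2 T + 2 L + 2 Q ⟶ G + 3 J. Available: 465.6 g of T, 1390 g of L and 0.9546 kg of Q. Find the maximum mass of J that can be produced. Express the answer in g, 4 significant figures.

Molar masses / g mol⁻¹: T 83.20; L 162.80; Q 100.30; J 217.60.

1827 g

n(T) = 465.6 / 83.20 = 5.596 mol
n(L) = 1390 / 162.80 = 8.538 mol
n(Q) = 0.9546×1000 / 100.30 = 9.517 mol
n/ν → T: 2.798, L: 4.269, Q: 4.759; T is limiting.
n(J) = (3/2) × 5.596 = 8.394 mol
mass = 8.394 × 217.60 = 1827 g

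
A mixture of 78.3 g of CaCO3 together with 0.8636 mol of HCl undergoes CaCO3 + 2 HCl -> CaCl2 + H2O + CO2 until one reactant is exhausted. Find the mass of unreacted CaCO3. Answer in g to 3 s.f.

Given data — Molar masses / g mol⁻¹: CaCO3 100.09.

n(CaCO3) = 78.30 / 100.09 = 0.7823 mol
n(HCl) = 0.8636 mol
n/ν for CaCO3 = 0.7823/1 = 0.7823
n/ν for HCl = 0.8636/2 = 0.4318
Smallest n/ν is HCl → limiting reagent.
CaCO3 consumed = (1/2) × 0.8636 = 0.4318 mol
CaCO3 remaining = 0.7823 − 0.4318 = 0.3505 mol
mass = 0.3505 × 100.09 = 35.08 g

35.1 g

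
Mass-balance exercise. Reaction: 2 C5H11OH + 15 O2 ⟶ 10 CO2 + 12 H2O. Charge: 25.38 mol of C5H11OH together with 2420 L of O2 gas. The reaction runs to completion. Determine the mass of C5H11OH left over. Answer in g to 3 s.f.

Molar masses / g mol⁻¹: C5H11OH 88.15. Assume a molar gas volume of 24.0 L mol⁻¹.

n(C5H11OH) = 25.38 mol
n(O2) = 2420 / 24.0 = 100.8 mol
n/ν for C5H11OH = 25.38/2 = 12.69
n/ν for O2 = 100.8/15 = 6.720
Smallest n/ν is O2 → limiting reagent.
C5H11OH consumed = (2/15) × 100.8 = 13.44 mol
C5H11OH remaining = 25.38 − 13.44 = 11.94 mol
mass = 11.94 × 88.15 = 1053 g

1050 g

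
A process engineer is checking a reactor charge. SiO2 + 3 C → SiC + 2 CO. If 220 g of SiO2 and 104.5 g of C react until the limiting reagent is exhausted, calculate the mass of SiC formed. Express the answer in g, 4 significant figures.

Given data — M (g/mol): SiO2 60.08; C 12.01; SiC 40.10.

n(SiO2) = 220.0 / 60.08 = 3.662 mol
n(C) = 104.5 / 12.01 = 8.701 mol
n/ν → SiO2: 3.662, C: 2.900; C is limiting.
n(SiC) = (1/3) × 8.701 = 2.900 mol
mass = 2.900 × 40.10 = 116.3 g

116.3 g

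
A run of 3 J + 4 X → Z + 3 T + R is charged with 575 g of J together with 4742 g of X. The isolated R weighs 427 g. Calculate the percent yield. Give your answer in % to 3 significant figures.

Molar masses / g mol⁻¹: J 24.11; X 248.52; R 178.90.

50.0 %

n(J) = 575.0 / 24.11 = 23.85 mol
n(X) = 4742 / 248.52 = 19.08 mol
n/ν → J: 7.950, X: 4.770; X is limiting.
theoretical n(R) = (1/4) × 19.08 = 4.770 mol → 853.4 g
% yield = 427 / 853.4 × 100 = 50.04 %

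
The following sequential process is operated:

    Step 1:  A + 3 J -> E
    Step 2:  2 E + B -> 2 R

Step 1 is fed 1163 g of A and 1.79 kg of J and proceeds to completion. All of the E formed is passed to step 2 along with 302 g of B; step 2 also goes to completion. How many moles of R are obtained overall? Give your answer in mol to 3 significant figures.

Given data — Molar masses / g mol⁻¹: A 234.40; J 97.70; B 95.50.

Step 1:
n(A) = 1163 / 234.40 = 4.962 mol
n(J) = 1.790×1000 / 97.70 = 18.32 mol
n/ν for A = 4.962/1 = 4.962
n/ν for J = 18.32/3 = 6.107
Smallest n/ν is A → limiting reagent.
n(E) produced = (1/1) × 4.962 = 4.962 mol
Step 2:
n(E) available = 4.962 mol
n(B) = 302.0 / 95.50 = 3.162 mol
n/ν for E = 4.962/2 = 2.481
n/ν for B = 3.162/1 = 3.162
Smallest n/ν is E → limiting reagent.
n(R) = (2/2) × 4.962 = 4.962 mol

4.96 mol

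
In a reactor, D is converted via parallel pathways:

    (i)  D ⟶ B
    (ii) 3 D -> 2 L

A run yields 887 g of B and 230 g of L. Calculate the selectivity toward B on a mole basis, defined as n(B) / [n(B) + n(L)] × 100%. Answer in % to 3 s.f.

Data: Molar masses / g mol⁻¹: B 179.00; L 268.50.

85.3 %

n(B) = 887 / 179.00 = 4.955 mol
n(L) = 230 / 268.50 = 0.8566 mol
selectivity = 4.955/(4.955+0.8566) × 100 = 85.26 %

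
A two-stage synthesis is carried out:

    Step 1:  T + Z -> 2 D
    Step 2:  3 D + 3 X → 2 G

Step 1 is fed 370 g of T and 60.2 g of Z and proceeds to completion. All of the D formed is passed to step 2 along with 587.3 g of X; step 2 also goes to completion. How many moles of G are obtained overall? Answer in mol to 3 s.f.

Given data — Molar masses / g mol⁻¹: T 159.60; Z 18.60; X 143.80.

2.72 mol

Step 1:
n(T) = 370.0 / 159.60 = 2.318 mol
n(Z) = 60.20 / 18.60 = 3.237 mol
n/ν for T = 2.318/1 = 2.318
n/ν for Z = 3.237/1 = 3.237
Smallest n/ν is T → limiting reagent.
n(D) produced = (2/1) × 2.318 = 4.636 mol
Step 2:
n(D) available = 4.636 mol
n(X) = 587.3 / 143.80 = 4.084 mol
n/ν for D = 4.636/3 = 1.545
n/ν for X = 4.084/3 = 1.361
Smallest n/ν is X → limiting reagent.
n(G) = (2/3) × 4.084 = 2.723 mol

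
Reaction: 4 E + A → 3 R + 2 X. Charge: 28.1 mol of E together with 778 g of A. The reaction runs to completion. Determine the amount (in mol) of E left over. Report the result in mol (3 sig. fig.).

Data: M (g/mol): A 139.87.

5.85 mol

n(E) = 28.10 mol
n(A) = 778.0 / 139.87 = 5.562 mol
n/ν for E = 28.10/4 = 7.025
n/ν for A = 5.562/1 = 5.562
Smallest n/ν is A → limiting reagent.
E consumed = (4/1) × 5.562 = 22.25 mol
E remaining = 28.10 − 22.25 = 5.850 mol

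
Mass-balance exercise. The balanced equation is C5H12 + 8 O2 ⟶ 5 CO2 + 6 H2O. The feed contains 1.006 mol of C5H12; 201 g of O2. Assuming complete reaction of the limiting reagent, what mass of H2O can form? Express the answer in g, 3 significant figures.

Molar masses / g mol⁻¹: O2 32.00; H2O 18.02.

84.9 g

n(C5H12) = 1.006 mol
n(O2) = 201.0 / 32.00 = 6.281 mol
n/ν → C5H12: 1.006, O2: 0.7851; O2 is limiting.
n(H2O) = (6/8) × 6.281 = 4.711 mol
mass = 4.711 × 18.02 = 84.89 g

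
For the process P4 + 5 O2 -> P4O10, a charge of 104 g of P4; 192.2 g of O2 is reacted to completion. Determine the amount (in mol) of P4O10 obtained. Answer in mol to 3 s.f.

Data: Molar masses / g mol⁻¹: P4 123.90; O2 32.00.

0.839 mol

n(P4) = 104.0 / 123.90 = 0.8394 mol
n(O2) = 192.2 / 32.00 = 6.006 mol
n/ν for P4 = 0.8394/1 = 0.8394
n/ν for O2 = 6.006/5 = 1.201
Smallest n/ν is P4 → limiting reagent.
n(P4O10) = (1/1) × 0.8394 = 0.8394 mol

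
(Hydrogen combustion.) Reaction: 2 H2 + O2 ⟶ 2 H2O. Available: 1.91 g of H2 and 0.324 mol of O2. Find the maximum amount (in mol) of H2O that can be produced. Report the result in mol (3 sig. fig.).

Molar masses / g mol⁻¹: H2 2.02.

n(H2) = 1.910 / 2.02 = 0.9455 mol
n(O2) = 0.3240 mol
n/ν for H2 = 0.9455/2 = 0.4728
n/ν for O2 = 0.3240/1 = 0.3240
Smallest n/ν is O2 → limiting reagent.
n(H2O) = (2/1) × 0.3240 = 0.6480 mol

0.648 mol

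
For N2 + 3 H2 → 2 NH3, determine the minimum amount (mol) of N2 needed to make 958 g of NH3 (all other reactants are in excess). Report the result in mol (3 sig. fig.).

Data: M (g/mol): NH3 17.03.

n(NH3) = 958 / 17.03 = 56.25 mol
n(N2) = (1/2) × 56.25 = 28.13 mol

28.1 mol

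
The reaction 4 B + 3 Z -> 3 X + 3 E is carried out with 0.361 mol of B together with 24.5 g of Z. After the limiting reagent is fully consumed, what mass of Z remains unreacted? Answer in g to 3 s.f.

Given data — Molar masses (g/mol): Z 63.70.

n(B) = 0.3610 mol
n(Z) = 24.50 / 63.70 = 0.3846 mol
n/ν for B = 0.3610/4 = 0.09025
n/ν for Z = 0.3846/3 = 0.1282
Smallest n/ν is B → limiting reagent.
Z consumed = (3/4) × 0.3610 = 0.2708 mol
Z remaining = 0.3846 − 0.2708 = 0.1138 mol
mass = 0.1138 × 63.70 = 7.249 g

7.25 g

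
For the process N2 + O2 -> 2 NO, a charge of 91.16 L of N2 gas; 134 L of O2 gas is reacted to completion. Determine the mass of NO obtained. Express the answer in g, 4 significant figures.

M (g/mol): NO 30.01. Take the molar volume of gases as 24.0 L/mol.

228.0 g

n(N2) = 91.16 / 24.0 = 3.798 mol
n(O2) = 134.0 / 24.0 = 5.583 mol
n/ν → N2: 3.798, O2: 5.583; N2 is limiting.
n(NO) = (2/1) × 3.798 = 7.596 mol
mass = 7.596 × 30.01 = 228.0 g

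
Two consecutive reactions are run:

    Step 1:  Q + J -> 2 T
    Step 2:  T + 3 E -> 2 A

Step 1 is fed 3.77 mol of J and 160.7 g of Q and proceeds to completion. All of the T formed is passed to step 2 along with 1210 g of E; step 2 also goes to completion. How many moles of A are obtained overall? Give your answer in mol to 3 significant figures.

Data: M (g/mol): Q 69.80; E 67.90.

Step 1:
n(J) = 3.770 mol
n(Q) = 160.7 / 69.80 = 2.302 mol
n/ν for J = 3.770/1 = 3.770
n/ν for Q = 2.302/1 = 2.302
Smallest n/ν is Q → limiting reagent.
n(T) produced = (2/1) × 2.302 = 4.604 mol
Step 2:
n(T) available = 4.604 mol
n(E) = 1210 / 67.90 = 17.82 mol
n/ν for T = 4.604/1 = 4.604
n/ν for E = 17.82/3 = 5.940
Smallest n/ν is T → limiting reagent.
n(A) = (2/1) × 4.604 = 9.208 mol

9.21 mol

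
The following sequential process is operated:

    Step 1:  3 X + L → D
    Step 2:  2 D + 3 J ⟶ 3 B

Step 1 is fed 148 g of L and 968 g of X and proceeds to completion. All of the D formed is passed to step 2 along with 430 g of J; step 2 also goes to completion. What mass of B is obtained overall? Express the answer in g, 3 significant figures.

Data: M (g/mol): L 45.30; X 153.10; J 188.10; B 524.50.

Step 1:
n(L) = 148.0 / 45.30 = 3.267 mol
n(X) = 968.0 / 153.10 = 6.323 mol
n/ν for L = 3.267/1 = 3.267
n/ν for X = 6.323/3 = 2.108
Smallest n/ν is X → limiting reagent.
n(D) produced = (1/3) × 6.323 = 2.108 mol
Step 2:
n(D) available = 2.108 mol
n(J) = 430.0 / 188.10 = 2.286 mol
n/ν for D = 2.108/2 = 1.054
n/ν for J = 2.286/3 = 0.7620
Smallest n/ν is J → limiting reagent.
n(B) = (3/3) × 2.286 = 2.286 mol
mass = 2.286 × 524.50 = 1199 g

1200 g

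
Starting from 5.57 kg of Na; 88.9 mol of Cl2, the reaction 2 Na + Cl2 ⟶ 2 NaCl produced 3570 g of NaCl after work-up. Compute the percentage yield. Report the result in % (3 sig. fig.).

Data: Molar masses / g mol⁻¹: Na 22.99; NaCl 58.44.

n(Na) = 5.570×1000 / 22.99 = 242.3 mol
n(Cl2) = 88.90 mol
n/ν → Na: 121.2, Cl2: 88.90; Cl2 is limiting.
theoretical n(NaCl) = (2/1) × 88.90 = 177.8 mol → 10390 g
% yield = 3570 / 10390 × 100 = 34.36 %

34.4 %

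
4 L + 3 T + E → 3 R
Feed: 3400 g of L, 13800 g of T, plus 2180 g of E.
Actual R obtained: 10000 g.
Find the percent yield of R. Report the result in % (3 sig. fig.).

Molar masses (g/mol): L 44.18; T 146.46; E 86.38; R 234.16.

n(L) = 3400 / 44.18 = 76.96 mol
n(T) = 13800 / 146.46 = 94.22 mol
n(E) = 2180 / 86.38 = 25.24 mol
n/ν for L = 76.96/4 = 19.24
n/ν for T = 94.22/3 = 31.41
n/ν for E = 25.24/1 = 25.24
Smallest n/ν is L → limiting reagent.
theoretical n(R) = (3/4) × 76.96 = 57.72 mol → 13520 g
% yield = 10000 / 13520 × 100 = 73.96 %

74.0 %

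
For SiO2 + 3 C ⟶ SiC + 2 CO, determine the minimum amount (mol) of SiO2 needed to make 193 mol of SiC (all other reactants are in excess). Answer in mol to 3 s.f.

193 mol

n(SiC) = 193.0 mol
n(SiO2) = (1/1) × 193.0 = 193.0 mol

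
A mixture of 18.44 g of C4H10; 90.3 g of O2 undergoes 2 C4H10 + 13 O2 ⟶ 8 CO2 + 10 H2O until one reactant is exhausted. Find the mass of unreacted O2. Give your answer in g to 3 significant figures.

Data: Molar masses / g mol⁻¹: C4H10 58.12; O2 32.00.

24.3 g

n(C4H10) = 18.44 / 58.12 = 0.3173 mol
n(O2) = 90.30 / 32.00 = 2.822 mol
n/ν for C4H10 = 0.3173/2 = 0.1587
n/ν for O2 = 2.822/13 = 0.2171
Smallest n/ν is C4H10 → limiting reagent.
O2 consumed = (13/2) × 0.3173 = 2.062 mol
O2 remaining = 2.822 − 2.062 = 0.7600 mol
mass = 0.7600 × 32.00 = 24.32 g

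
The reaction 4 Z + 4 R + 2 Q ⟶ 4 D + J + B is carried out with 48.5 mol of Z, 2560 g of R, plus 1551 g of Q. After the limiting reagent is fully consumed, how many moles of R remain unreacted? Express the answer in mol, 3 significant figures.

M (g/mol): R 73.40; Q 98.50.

n(Z) = 48.50 mol
n(R) = 2560 / 73.40 = 34.88 mol
n(Q) = 1551 / 98.50 = 15.75 mol
n/ν → Z: 12.13, R: 8.720, Q: 7.875; Q is limiting.
R consumed = (4/2) × 15.75 = 31.50 mol
R remaining = 34.88 − 31.50 = 3.380 mol

3.38 mol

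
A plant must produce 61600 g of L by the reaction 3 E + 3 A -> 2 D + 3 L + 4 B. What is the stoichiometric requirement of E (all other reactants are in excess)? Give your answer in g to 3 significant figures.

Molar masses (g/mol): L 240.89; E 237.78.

60800 g

n(L) = 61600 / 240.89 = 255.7 mol
n(E) = (3/3) × 255.7 = 255.7 mol
mass = 255.7 × 237.78 = 60800 g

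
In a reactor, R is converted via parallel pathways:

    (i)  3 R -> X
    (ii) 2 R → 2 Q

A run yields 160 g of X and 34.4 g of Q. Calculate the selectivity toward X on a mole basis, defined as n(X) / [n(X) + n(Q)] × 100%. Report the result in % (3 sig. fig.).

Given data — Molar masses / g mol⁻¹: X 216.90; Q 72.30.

60.8 %

n(X) = 160 / 216.90 = 0.7377 mol
n(Q) = 34.4 / 72.30 = 0.4758 mol
selectivity = 0.7377/(0.7377+0.4758) × 100 = 60.79 %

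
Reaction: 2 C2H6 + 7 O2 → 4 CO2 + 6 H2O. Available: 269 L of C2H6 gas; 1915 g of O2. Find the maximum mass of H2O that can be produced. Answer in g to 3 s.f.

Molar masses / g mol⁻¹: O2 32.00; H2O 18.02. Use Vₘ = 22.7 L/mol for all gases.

641 g

n(C2H6) = 269.0 / 22.7 = 11.85 mol
n(O2) = 1915 / 32.00 = 59.84 mol
n/ν for C2H6 = 11.85/2 = 5.925
n/ν for O2 = 59.84/7 = 8.549
Smallest n/ν is C2H6 → limiting reagent.
n(H2O) = (6/2) × 11.85 = 35.55 mol
mass = 35.55 × 18.02 = 640.6 g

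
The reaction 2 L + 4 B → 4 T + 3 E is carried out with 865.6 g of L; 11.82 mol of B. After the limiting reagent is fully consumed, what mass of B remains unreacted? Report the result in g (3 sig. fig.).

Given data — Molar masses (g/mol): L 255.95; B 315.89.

n(L) = 865.6 / 255.95 = 3.382 mol
n(B) = 11.82 mol
n/ν for L = 3.382/2 = 1.691
n/ν for B = 11.82/4 = 2.955
Smallest n/ν is L → limiting reagent.
B consumed = (4/2) × 3.382 = 6.764 mol
B remaining = 11.82 − 6.764 = 5.056 mol
mass = 5.056 × 315.89 = 1597 g

1600 g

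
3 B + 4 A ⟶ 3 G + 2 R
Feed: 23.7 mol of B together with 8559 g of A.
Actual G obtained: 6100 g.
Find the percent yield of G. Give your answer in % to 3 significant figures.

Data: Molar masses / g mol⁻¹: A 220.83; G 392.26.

n(B) = 23.70 mol
n(A) = 8559 / 220.83 = 38.76 mol
n/ν for B = 23.70/3 = 7.900
n/ν for A = 38.76/4 = 9.690
Smallest n/ν is B → limiting reagent.
theoretical n(G) = (3/3) × 23.70 = 23.70 mol → 9297 g
% yield = 6100 / 9297 × 100 = 65.61 %

65.6 %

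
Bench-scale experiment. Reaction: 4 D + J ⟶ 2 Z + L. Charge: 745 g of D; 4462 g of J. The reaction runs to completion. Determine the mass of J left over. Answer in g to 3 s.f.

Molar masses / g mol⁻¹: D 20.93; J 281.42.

n(D) = 745.0 / 20.93 = 35.59 mol
n(J) = 4462 / 281.42 = 15.86 mol
n/ν → D: 8.898, J: 15.86; D is limiting.
J consumed = (1/4) × 35.59 = 8.898 mol
J remaining = 15.86 − 8.898 = 6.962 mol
mass = 6.962 × 281.42 = 1959 g

1960 g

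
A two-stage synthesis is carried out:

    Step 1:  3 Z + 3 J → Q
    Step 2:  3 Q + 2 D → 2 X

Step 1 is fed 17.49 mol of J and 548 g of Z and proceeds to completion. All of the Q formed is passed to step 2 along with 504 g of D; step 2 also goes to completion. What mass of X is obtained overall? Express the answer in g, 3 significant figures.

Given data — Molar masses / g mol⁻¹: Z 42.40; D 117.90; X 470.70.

Step 1:
n(J) = 17.49 mol
n(Z) = 548.0 / 42.40 = 12.92 mol
n/ν → J: 5.830, Z: 4.307; Z is limiting.
n(Q) produced = (1/3) × 12.92 = 4.307 mol
Step 2:
n(Q) available = 4.307 mol
n(D) = 504.0 / 117.90 = 4.275 mol
n/ν → Q: 1.436, D: 2.138; Q is limiting.
n(X) = (2/3) × 4.307 = 2.871 mol
mass = 2.871 × 470.70 = 1351 g

1350 g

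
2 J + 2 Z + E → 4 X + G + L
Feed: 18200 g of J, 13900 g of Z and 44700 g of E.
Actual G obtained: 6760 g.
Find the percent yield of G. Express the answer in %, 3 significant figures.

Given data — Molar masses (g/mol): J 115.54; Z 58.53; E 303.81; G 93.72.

91.6 %

n(J) = 18200 / 115.54 = 157.5 mol
n(Z) = 13900 / 58.53 = 237.5 mol
n(E) = 44700 / 303.81 = 147.1 mol
n/ν for J = 157.5/2 = 78.75
n/ν for Z = 237.5/2 = 118.8
n/ν for E = 147.1/1 = 147.1
Smallest n/ν is J → limiting reagent.
theoretical n(G) = (1/2) × 157.5 = 78.75 mol → 7380 g
% yield = 6760 / 7380 × 100 = 91.60 %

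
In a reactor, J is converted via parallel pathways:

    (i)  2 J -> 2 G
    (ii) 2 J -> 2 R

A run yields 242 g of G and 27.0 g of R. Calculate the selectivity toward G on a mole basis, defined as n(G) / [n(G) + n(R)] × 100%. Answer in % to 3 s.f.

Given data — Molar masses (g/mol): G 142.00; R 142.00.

n(G) = 242 / 142.00 = 1.704 mol
n(R) = 27.0 / 142.00 = 0.1901 mol
selectivity = 1.704/(1.704+0.1901) × 100 = 89.96 %

90.0 %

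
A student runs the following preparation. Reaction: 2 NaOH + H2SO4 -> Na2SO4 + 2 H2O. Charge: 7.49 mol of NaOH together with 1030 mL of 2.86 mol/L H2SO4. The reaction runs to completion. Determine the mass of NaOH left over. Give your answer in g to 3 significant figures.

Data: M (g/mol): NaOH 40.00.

n(NaOH) = 7.490 mol
n(H2SO4) = 2.86 × 1030/1000 = 2.946 mol
n/ν → NaOH: 3.745, H2SO4: 2.946; H2SO4 is limiting.
NaOH consumed = (2/1) × 2.946 = 5.892 mol
NaOH remaining = 7.490 − 5.892 = 1.598 mol
mass = 1.598 × 40.00 = 63.92 g

63.9 g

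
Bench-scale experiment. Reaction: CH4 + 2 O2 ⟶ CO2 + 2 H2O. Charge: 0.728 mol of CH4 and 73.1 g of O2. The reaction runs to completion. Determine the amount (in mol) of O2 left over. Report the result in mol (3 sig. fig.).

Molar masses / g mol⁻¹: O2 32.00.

n(CH4) = 0.7280 mol
n(O2) = 73.10 / 32.00 = 2.284 mol
n/ν for CH4 = 0.7280/1 = 0.7280
n/ν for O2 = 2.284/2 = 1.142
Smallest n/ν is CH4 → limiting reagent.
O2 consumed = (2/1) × 0.7280 = 1.456 mol
O2 remaining = 2.284 − 1.456 = 0.8280 mol

0.828 mol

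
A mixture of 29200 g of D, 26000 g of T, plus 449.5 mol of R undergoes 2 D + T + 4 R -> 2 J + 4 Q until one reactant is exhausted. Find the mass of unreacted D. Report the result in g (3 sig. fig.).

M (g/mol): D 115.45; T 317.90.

n(D) = 29200 / 115.45 = 252.9 mol
n(T) = 26000 / 317.90 = 81.79 mol
n(R) = 449.5 mol
n/ν for D = 252.9/2 = 126.5
n/ν for T = 81.79/1 = 81.79
n/ν for R = 449.5/4 = 112.4
Smallest n/ν is T → limiting reagent.
D consumed = (2/1) × 81.79 = 163.6 mol
D remaining = 252.9 − 163.6 = 89.30 mol
mass = 89.30 × 115.45 = 10310 g

10300 g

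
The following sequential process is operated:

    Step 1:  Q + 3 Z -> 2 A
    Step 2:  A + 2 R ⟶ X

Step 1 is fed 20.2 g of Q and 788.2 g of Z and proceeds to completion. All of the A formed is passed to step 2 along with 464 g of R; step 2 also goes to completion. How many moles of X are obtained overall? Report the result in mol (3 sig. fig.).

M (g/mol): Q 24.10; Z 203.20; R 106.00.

Step 1:
n(Q) = 20.20 / 24.10 = 0.8382 mol
n(Z) = 788.2 / 203.20 = 3.879 mol
n/ν → Q: 0.8382, Z: 1.293; Q is limiting.
n(A) produced = (2/1) × 0.8382 = 1.676 mol
Step 2:
n(A) available = 1.676 mol
n(R) = 464.0 / 106.00 = 4.377 mol
n/ν → A: 1.676, R: 2.189; A is limiting.
n(X) = (1/1) × 1.676 = 1.676 mol

1.68 mol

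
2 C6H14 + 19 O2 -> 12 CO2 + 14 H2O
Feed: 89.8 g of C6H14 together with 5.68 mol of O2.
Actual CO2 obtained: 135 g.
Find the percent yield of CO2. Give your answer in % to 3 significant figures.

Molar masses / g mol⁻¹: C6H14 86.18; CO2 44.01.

n(C6H14) = 89.80 / 86.18 = 1.042 mol
n(O2) = 5.680 mol
n/ν for C6H14 = 1.042/2 = 0.5210
n/ν for O2 = 5.680/19 = 0.2989
Smallest n/ν is O2 → limiting reagent.
theoretical n(CO2) = (12/19) × 5.680 = 3.587 mol → 157.9 g
% yield = 135 / 157.9 × 100 = 85.50 %

85.5 %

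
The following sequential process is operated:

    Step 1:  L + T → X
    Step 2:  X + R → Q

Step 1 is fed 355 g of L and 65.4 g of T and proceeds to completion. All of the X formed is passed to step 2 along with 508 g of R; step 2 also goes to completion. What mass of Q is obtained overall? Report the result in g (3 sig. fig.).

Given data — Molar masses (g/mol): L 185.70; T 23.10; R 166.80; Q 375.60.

Step 1:
n(L) = 355.0 / 185.70 = 1.912 mol
n(T) = 65.40 / 23.10 = 2.831 mol
n/ν for L = 1.912/1 = 1.912
n/ν for T = 2.831/1 = 2.831
Smallest n/ν is L → limiting reagent.
n(X) produced = (1/1) × 1.912 = 1.912 mol
Step 2:
n(X) available = 1.912 mol
n(R) = 508.0 / 166.80 = 3.046 mol
n/ν for X = 1.912/1 = 1.912
n/ν for R = 3.046/1 = 3.046
Smallest n/ν is X → limiting reagent.
n(Q) = (1/1) × 1.912 = 1.912 mol
mass = 1.912 × 375.60 = 718.1 g

718 g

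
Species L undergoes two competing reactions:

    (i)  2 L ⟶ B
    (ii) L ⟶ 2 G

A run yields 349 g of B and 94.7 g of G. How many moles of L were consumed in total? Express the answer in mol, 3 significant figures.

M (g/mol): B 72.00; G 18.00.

n(B) = 349 / 72.00 = 4.847 mol
n(G) = 94.7 / 18.00 = 5.261 mol
n(L) via (i) = (2/1)×4.847 = 9.694 mol
n(L) via (ii) = (1/2)×5.261 = 2.631 mol
total n(L) = 9.694 + 2.631 = 12.33 mol

12.3 mol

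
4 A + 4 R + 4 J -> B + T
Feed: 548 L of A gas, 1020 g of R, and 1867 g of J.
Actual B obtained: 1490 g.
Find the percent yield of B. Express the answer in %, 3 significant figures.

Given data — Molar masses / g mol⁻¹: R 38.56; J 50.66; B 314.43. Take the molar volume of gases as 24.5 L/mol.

84.7 %

n(A) = 548.0 / 24.5 = 22.37 mol
n(R) = 1020 / 38.56 = 26.45 mol
n(J) = 1867 / 50.66 = 36.85 mol
n/ν → A: 5.593, R: 6.613, J: 9.213; A is limiting.
theoretical n(B) = (1/4) × 22.37 = 5.593 mol → 1759 g
% yield = 1490 / 1759 × 100 = 84.71 %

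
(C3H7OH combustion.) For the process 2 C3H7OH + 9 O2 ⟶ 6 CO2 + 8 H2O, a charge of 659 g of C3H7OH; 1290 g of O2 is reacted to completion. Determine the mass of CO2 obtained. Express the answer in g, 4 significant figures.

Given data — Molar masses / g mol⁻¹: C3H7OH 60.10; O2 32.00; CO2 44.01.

1183 g

n(C3H7OH) = 659.0 / 60.10 = 10.97 mol
n(O2) = 1290 / 32.00 = 40.31 mol
n/ν for C3H7OH = 10.97/2 = 5.485
n/ν for O2 = 40.31/9 = 4.479
Smallest n/ν is O2 → limiting reagent.
n(CO2) = (6/9) × 40.31 = 26.87 mol
mass = 26.87 × 44.01 = 1183 g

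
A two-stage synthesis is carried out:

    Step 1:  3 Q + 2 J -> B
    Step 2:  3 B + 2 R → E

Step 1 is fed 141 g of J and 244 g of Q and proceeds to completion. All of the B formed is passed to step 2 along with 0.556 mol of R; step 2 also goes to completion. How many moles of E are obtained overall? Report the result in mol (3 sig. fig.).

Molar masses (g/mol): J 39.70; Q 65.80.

0.278 mol

Step 1:
n(J) = 141.0 / 39.70 = 3.552 mol
n(Q) = 244.0 / 65.80 = 3.708 mol
n/ν for J = 3.552/2 = 1.776
n/ν for Q = 3.708/3 = 1.236
Smallest n/ν is Q → limiting reagent.
n(B) produced = (1/3) × 3.708 = 1.236 mol
Step 2:
n(B) available = 1.236 mol
n(R) = 0.5560 mol
n/ν for B = 1.236/3 = 0.4120
n/ν for R = 0.5560/2 = 0.2780
Smallest n/ν is R → limiting reagent.
n(E) = (1/2) × 0.5560 = 0.2780 mol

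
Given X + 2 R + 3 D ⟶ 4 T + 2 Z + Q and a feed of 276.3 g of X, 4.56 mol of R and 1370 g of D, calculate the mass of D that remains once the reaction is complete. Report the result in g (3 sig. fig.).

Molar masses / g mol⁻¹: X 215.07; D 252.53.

n(X) = 276.3 / 215.07 = 1.285 mol
n(R) = 4.560 mol
n(D) = 1370 / 252.53 = 5.425 mol
n/ν → X: 1.285, R: 2.280, D: 1.808; X is limiting.
D consumed = (3/1) × 1.285 = 3.855 mol
D remaining = 5.425 − 3.855 = 1.570 mol
mass = 1.570 × 252.53 = 396.5 g

397 g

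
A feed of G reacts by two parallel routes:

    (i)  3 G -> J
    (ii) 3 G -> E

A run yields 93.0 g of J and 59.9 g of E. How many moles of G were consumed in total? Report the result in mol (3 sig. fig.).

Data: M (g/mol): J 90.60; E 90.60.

5.06 mol

n(J) = 93.0 / 90.60 = 1.026 mol
n(E) = 59.9 / 90.60 = 0.6611 mol
n(G) via (i) = (3/1)×1.026 = 3.078 mol
n(G) via (ii) = (3/1)×0.6611 = 1.983 mol
total n(G) = 3.078 + 1.983 = 5.061 mol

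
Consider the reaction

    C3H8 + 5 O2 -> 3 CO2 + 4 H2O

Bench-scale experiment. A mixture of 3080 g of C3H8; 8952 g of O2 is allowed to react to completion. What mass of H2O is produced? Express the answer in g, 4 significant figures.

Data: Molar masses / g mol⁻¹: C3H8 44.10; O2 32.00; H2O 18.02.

4033 g

n(C3H8) = 3080 / 44.10 = 69.84 mol
n(O2) = 8952 / 32.00 = 279.8 mol
n/ν → C3H8: 69.84, O2: 55.96; O2 is limiting.
n(H2O) = (4/5) × 279.8 = 223.8 mol
mass = 223.8 × 18.02 = 4033 g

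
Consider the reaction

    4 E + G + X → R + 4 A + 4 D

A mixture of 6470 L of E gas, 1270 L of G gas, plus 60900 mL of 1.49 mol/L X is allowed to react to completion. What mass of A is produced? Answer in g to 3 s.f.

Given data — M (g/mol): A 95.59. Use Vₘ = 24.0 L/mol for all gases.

20200 g

n(E) = 6470 / 24.0 = 269.6 mol
n(G) = 1270 / 24.0 = 52.92 mol
n(X) = 1.49 × 60900/1000 = 90.74 mol
n/ν → E: 67.40, G: 52.92, X: 90.74; G is limiting.
n(A) = (4/1) × 52.92 = 211.7 mol
mass = 211.7 × 95.59 = 20240 g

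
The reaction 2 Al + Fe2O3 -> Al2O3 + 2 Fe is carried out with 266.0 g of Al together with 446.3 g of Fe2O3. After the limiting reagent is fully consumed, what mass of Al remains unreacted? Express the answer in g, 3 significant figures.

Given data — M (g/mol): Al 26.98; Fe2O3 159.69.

n(Al) = 266.0 / 26.98 = 9.859 mol
n(Fe2O3) = 446.3 / 159.69 = 2.795 mol
n/ν for Al = 9.859/2 = 4.930
n/ν for Fe2O3 = 2.795/1 = 2.795
Smallest n/ν is Fe2O3 → limiting reagent.
Al consumed = (2/1) × 2.795 = 5.590 mol
Al remaining = 9.859 − 5.590 = 4.269 mol
mass = 4.269 × 26.98 = 115.2 g

115 g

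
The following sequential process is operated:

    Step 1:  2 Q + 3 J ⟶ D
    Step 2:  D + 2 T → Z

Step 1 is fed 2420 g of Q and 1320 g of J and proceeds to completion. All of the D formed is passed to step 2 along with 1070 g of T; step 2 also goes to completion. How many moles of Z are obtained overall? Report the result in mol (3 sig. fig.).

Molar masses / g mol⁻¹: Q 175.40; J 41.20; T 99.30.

Step 1:
n(Q) = 2420 / 175.40 = 13.80 mol
n(J) = 1320 / 41.20 = 32.04 mol
n/ν → Q: 6.900, J: 10.68; Q is limiting.
n(D) produced = (1/2) × 13.80 = 6.900 mol
Step 2:
n(D) available = 6.900 mol
n(T) = 1070 / 99.30 = 10.78 mol
n/ν → D: 6.900, T: 5.390; T is limiting.
n(Z) = (1/2) × 10.78 = 5.390 mol

5.39 mol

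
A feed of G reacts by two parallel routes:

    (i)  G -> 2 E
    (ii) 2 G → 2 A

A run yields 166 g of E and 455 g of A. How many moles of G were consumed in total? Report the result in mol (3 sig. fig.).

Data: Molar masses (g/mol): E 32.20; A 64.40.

n(E) = 166 / 32.20 = 5.155 mol
n(A) = 455 / 64.40 = 7.065 mol
n(G) via (i) = (1/2)×5.155 = 2.578 mol
n(G) via (ii) = (2/2)×7.065 = 7.065 mol
total n(G) = 2.578 + 7.065 = 9.643 mol

9.64 mol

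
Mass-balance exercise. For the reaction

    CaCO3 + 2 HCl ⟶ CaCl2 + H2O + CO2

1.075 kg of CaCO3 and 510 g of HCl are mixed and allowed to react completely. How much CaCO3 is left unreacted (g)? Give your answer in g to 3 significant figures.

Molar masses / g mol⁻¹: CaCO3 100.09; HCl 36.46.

n(CaCO3) = 1.075×1000 / 100.09 = 10.74 mol
n(HCl) = 510.0 / 36.46 = 13.99 mol
n/ν for CaCO3 = 10.74/1 = 10.74
n/ν for HCl = 13.99/2 = 6.995
Smallest n/ν is HCl → limiting reagent.
CaCO3 consumed = (1/2) × 13.99 = 6.995 mol
CaCO3 remaining = 10.74 − 6.995 = 3.745 mol
mass = 3.745 × 100.09 = 374.8 g

375 g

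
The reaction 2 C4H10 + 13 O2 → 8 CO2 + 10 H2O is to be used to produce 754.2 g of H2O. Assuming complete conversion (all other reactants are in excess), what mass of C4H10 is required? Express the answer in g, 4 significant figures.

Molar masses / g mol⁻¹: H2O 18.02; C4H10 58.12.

n(H2O) = 754.2 / 18.02 = 41.85 mol
n(C4H10) = (2/10) × 41.85 = 8.370 mol
mass = 8.370 × 58.12 = 486.5 g

486.5 g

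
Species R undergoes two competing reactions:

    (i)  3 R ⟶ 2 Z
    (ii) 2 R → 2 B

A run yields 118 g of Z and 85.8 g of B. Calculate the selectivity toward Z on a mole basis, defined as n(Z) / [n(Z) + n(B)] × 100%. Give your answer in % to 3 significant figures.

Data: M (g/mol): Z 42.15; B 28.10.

47.8 %

n(Z) = 118 / 42.15 = 2.800 mol
n(B) = 85.8 / 28.10 = 3.053 mol
selectivity = 2.800/(2.800+3.053) × 100 = 47.84 %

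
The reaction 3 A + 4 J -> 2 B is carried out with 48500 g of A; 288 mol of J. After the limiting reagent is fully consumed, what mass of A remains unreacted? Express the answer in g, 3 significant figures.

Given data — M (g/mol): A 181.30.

9340 g

n(A) = 48500 / 181.30 = 267.5 mol
n(J) = 288.0 mol
n/ν for A = 267.5/3 = 89.17
n/ν for J = 288.0/4 = 72.00
Smallest n/ν is J → limiting reagent.
A consumed = (3/4) × 288.0 = 216.0 mol
A remaining = 267.5 − 216.0 = 51.50 mol
mass = 51.50 × 181.30 = 9337 g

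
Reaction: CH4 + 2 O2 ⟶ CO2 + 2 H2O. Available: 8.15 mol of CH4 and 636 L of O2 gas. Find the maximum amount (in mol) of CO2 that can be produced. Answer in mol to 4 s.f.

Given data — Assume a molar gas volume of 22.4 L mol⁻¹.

8.150 mol

n(CH4) = 8.150 mol
n(O2) = 636.0 / 22.4 = 28.39 mol
n/ν for CH4 = 8.150/1 = 8.150
n/ν for O2 = 28.39/2 = 14.20
Smallest n/ν is CH4 → limiting reagent.
n(CO2) = (1/1) × 8.150 = 8.150 mol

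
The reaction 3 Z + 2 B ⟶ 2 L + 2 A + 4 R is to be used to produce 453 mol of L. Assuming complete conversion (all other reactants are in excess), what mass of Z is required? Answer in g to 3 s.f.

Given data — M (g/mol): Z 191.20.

n(L) = 453.0 mol
n(Z) = (3/2) × 453.0 = 679.5 mol
mass = 679.5 × 191.20 = 129900 g

130000 g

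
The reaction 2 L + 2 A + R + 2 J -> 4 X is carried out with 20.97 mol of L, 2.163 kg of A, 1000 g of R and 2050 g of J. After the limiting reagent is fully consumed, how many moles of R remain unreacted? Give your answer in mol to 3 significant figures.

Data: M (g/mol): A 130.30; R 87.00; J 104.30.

n(L) = 20.97 mol
n(A) = 2.163×1000 / 130.30 = 16.60 mol
n(R) = 1000 / 87.00 = 11.49 mol
n(J) = 2050 / 104.30 = 19.65 mol
n/ν → L: 10.49, A: 8.300, R: 11.49, J: 9.825; A is limiting.
R consumed = (1/2) × 16.60 = 8.300 mol
R remaining = 11.49 − 8.300 = 3.190 mol

3.19 mol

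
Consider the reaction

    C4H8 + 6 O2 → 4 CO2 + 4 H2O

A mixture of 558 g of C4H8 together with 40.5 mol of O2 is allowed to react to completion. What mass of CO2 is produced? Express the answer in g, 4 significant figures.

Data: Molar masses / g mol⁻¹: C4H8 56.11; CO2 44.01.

1188 g

n(C4H8) = 558.0 / 56.11 = 9.945 mol
n(O2) = 40.50 mol
n/ν for C4H8 = 9.945/1 = 9.945
n/ν for O2 = 40.50/6 = 6.750
Smallest n/ν is O2 → limiting reagent.
n(CO2) = (4/6) × 40.50 = 27.00 mol
mass = 27.00 × 44.01 = 1188 g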